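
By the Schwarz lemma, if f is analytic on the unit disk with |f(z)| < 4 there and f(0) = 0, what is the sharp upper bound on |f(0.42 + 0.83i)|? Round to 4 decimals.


Step 1: g = f/4 maps D -> D with g(0) = 0, so by the Schwarz lemma |g(z)| <= |z|, i.e. |f(z)| <= 4|z|; this is sharp (f(z) = 4z).
Step 2: |z0|^2 = 0.42^2 + 0.83^2 = 0.8653
Step 3: |z0| = sqrt(0.8653) = 0.930215
Step 4: Best bound = 4 * |z0| = 4 * 0.930215 = 3.7209

3.7209


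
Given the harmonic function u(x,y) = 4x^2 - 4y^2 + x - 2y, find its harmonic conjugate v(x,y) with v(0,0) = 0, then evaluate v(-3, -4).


Step 1: v_x = -u_y = 8y + 2
Step 2: v_y = u_x = 8x + 1
Step 3: v = 8xy + 2x + y + C
Step 4: v(0,0) = 0 => C = 0
Step 5: v(-3, -4) = 86

86


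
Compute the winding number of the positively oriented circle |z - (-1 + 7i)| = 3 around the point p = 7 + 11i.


Step 1: Center c = (-1, 7), radius = 3
Step 2: |p - c|^2 = 8^2 + 4^2 = 80
Step 3: r^2 = 9
Step 4: |p-c| > r so winding number = 0

0


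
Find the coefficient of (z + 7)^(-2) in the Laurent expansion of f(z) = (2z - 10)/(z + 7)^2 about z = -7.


Step 1: Write the numerator in powers of (z + 7): 2z - 10 = 2(z + 7) + (2*(-7) - 10) = 2(z + 7) - 24
Step 2: Divide by (z + 7)^2: f(z) = -24(z + 7)^(-2) + 2(z + 7)^(-1)
Step 3: This finite sum is the Laurent series of f about z = -7.
Step 4: Coefficient of (z + 7)^(-2) = 2*(-7) - 10 = -24

-24


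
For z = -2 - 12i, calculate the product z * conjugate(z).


Step 1: conj(z) = -2 + 12i
Step 2: z * conj(z) = (-2)^2 + (-12)^2
Step 3: = 4 + 144 = 148

148


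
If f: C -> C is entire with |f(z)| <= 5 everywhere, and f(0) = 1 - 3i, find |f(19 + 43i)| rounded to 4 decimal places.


Step 1: By Liouville's theorem, a bounded entire function is constant.
Step 2: f(z) = f(0) = 1 - 3i for all z.
Step 3: |f(w)| = |1 - 3i| = sqrt(1 + 9)
Step 4: = 3.1623

3.1623


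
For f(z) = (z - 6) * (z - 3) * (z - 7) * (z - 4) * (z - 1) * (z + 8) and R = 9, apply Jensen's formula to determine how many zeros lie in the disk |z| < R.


Jensen's formula: (1/2pi)*integral log|f(Re^it)|dt = log|f(0)| + sum_{|a_k|<R} log(R/|a_k|)
Step 1: f(0) = (-6) * (-3) * (-7) * (-4) * (-1) * 8 = -4032
Step 2: log|f(0)| = log|6| + log|3| + log|7| + log|4| + log|1| + log|-8| = 8.302
Step 3: Zeros inside |z| < 9: 6, 3, 7, 4, 1, -8
Step 4: Jensen sum = log(9/6) + log(9/3) + log(9/7) + log(9/4) + log(9/1) + log(9/8) = 4.8813
Step 5: n(R) = number of terms in the Jensen sum = count of zeros inside |z| < 9 = 6

6


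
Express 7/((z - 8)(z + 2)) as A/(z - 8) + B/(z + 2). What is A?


Step 1: Multiply both sides by (z - 8) and set z = 8
Step 2: A = 7 / (8 + 2)
Step 3: A = 7 / 10
Step 4: A = 7/10

7/10


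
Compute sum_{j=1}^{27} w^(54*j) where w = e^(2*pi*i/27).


Step 1: The sum sum_{j=1}^{n} w^(k*j) equals n if n | k, else 0.
Step 2: Here n = 27, k = 54
Step 3: Does n divide k? 27 | 54 -> True
Step 4: Sum = 27

27


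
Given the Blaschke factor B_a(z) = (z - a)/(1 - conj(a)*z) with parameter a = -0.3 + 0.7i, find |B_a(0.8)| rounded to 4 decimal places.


Step 1: Numerator z0 - a = 0.8 - (-0.3 + 0.7i) = 1.1 - 0.7i
Step 2: Denominator 1 - conj(a)*z0 = 1 - (-0.3 - 0.7i)*0.8 = 1.24 + 0.56i
Step 3: |z0 - a|^2 = 1.1^2 + (-0.7)^2 = 1.7; |1 - conj(a)*z0|^2 = 1.24^2 + 0.56^2 = 1.8512
Step 4: |B_a(0.8)| = sqrt(1.7 / 1.8512) = sqrt(0.918323)
Step 5: = 0.9583

0.9583


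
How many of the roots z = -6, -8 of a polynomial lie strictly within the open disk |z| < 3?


Step 1: Check each root:
  z = -6: |-6| = 6 >= 3
  z = -8: |-8| = 8 >= 3
Step 2: Count = 0

0


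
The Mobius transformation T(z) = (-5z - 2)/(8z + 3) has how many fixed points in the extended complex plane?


Step 1: Fixed points satisfy T(z) = z
Step 2: 8z^2 + 8z + 2 = 0
Step 3: Discriminant = 8^2 - 4*8*2 = 0
Step 4: Number of fixed points = 1

1


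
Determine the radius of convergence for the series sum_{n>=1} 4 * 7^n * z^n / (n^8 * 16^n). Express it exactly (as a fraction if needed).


Step 1: General term a_n = 4 * 7^n / (n^8 * 16^n)
Step 2: By the root test, |a_n|^(1/n) = 4^(1/n) * 7 / (n^(8/n) * 16) -> 7/16 as n -> infinity (since 4^(1/n) -> 1 and n^(8/n) -> 1)
Step 3: R = 1/lim|a_n|^(1/n) = 16/7

16/7


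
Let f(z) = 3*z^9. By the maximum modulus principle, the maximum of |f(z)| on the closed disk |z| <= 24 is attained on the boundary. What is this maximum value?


Step 1: On |z| = 24, |f(z)| = 3 * |z|^9 = 3 * 24^9
Step 2: By maximum modulus principle, maximum is on boundary.
Step 3: Maximum = 3 * 2641807540224 = 7925422620672

7925422620672


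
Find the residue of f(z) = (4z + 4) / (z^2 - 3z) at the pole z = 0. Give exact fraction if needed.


Step 1: Q(z) = z^2 - 3z = (z)(z - 3)
Step 2: Q'(z) = 2z - 3
Step 3: Q'(0) = -3, P(0) = 4
Step 4: Res = P(0)/Q'(0) = 4/(-3) = -4/3

-4/3


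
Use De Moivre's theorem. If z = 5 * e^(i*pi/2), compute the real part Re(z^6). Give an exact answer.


Step 1: By De Moivre's theorem, z^6 = 5^6 * e^(i*6*pi/2) = 15625 * (cos(3*pi) + i*sin(3*pi))
Step 2: |z|^6 = 5^6 = 15625
Step 3: Reduce the angle mod 2*pi: 3*pi - 2*pi = pi
Step 4: cos(pi) = -1
Step 5: Re(z^6) = 15625 * (-1) = -15625

-15625


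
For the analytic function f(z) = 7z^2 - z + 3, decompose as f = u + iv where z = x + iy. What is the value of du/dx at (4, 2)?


Step 1: f(z) = 7(x+iy)^2 - (x+iy) + 3
Step 2: u = 7(x^2 - y^2) - x + 3
Step 3: u_x = 14x - 1
Step 4: At (4, 2): u_x = 56 - 1 = 55

55


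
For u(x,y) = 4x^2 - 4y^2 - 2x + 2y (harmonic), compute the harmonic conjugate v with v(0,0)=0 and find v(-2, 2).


Step 1: v_x = -u_y = 8y - 2
Step 2: v_y = u_x = 8x - 2
Step 3: v = 8xy - 2x - 2y + C
Step 4: v(0,0) = 0 => C = 0
Step 5: v(-2, 2) = -32

-32


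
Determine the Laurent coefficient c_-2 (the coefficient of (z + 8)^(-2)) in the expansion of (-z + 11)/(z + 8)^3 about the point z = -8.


Step 1: Write the numerator in powers of (z + 8): -z + 11 = -(z + 8) + (-1*(-8) + 11) = -(z + 8) + 19
Step 2: Divide by (z + 8)^3: f(z) = 19(z + 8)^(-3) - (z + 8)^(-2)
Step 3: This finite sum is the Laurent series of f about z = -8.
Step 4: Coefficient of (z + 8)^(-2) = coefficient of (z + 8) in the re-centred numerator = -1

-1


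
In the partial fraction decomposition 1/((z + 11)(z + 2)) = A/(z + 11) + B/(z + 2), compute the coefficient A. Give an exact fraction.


Step 1: Multiply both sides by (z + 11) and set z = -11
Step 2: A = 1 / (-11 + 2)
Step 3: A = 1 / (-9)
Step 4: A = -1/9

-1/9


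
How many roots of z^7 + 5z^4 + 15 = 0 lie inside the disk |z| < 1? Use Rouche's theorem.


Step 1: On |z| = 1 the three terms have sizes |z^7| = 1^7 = 1, |5z^4| = 5*1^4 = 5, |15| = 15
Step 2: The dominant term is g(z) = 15; let h(z) = z^7 + 5z^4 so f = g + h
Step 3: On |z| = 1: |g| = 15 and |h| <= 1 + 5 = 6
Step 4: Since 15 > 6, |h| < |g| on |z| = 1, so by Rouche f has the same number of zeros as g inside |z| < 1
Step 5: g(z) = 15 is a nonzero constant with no zeros inside |z| < 1. Answer = 0

0


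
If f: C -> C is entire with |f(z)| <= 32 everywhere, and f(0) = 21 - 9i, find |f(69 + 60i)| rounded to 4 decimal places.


Step 1: By Liouville's theorem, a bounded entire function is constant.
Step 2: f(z) = f(0) = 21 - 9i for all z.
Step 3: |f(w)| = |21 - 9i| = sqrt(441 + 81)
Step 4: = 22.8473

22.8473


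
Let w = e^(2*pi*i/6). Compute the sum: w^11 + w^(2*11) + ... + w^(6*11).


Step 1: The sum sum_{j=1}^{n} w^(k*j) equals n if n | k, else 0.
Step 2: Here n = 6, k = 11
Step 3: Does n divide k? 6 | 11 -> False
Step 4: Sum = 0

0


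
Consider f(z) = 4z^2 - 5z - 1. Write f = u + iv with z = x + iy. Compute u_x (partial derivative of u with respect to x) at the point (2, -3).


Step 1: f(z) = 4(x+iy)^2 - 5(x+iy) - 1
Step 2: u = 4(x^2 - y^2) - 5x - 1
Step 3: u_x = 8x - 5
Step 4: At (2, -3): u_x = 16 - 5 = 11

11


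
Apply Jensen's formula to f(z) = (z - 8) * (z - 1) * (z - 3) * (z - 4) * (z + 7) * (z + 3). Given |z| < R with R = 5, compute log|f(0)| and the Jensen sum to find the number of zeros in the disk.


Jensen's formula: (1/2pi)*integral log|f(Re^it)|dt = log|f(0)| + sum_{|a_k|<R} log(R/|a_k|)
Step 1: f(0) = (-8) * (-1) * (-3) * (-4) * 7 * 3 = 2016
Step 2: log|f(0)| = log|8| + log|1| + log|3| + log|4| + log|-7| + log|-3| = 7.6089
Step 3: Zeros inside |z| < 5: 1, 3, 4, -3
Step 4: Jensen sum = log(5/1) + log(5/3) + log(5/4) + log(5/3) = 2.8542
Step 5: n(R) = number of terms in the Jensen sum = count of zeros inside |z| < 5 = 4

4


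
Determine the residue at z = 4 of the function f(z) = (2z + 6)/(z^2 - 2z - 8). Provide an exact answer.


Step 1: Q(z) = z^2 - 2z - 8 = (z - 4)(z + 2)
Step 2: Q'(z) = 2z - 2
Step 3: Q'(4) = 6, P(4) = 14
Step 4: Res = P(4)/Q'(4) = 14/6 = 7/3

7/3


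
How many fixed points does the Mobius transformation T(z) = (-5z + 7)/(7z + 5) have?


Step 1: Fixed points satisfy T(z) = z
Step 2: 7z^2 + 10z - 7 = 0
Step 3: Discriminant = 10^2 - 4*7*(-7) = 296
Step 4: Number of fixed points = 2

2


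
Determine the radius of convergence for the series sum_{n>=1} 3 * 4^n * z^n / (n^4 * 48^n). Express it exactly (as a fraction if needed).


Step 1: General term a_n = 3 * 4^n / (n^4 * 48^n)
Step 2: By the root test, |a_n|^(1/n) = 3^(1/n) * 4 / (n^(4/n) * 48) -> 4/48 as n -> infinity (since 3^(1/n) -> 1 and n^(4/n) -> 1)
Step 3: R = 1/lim|a_n|^(1/n) = 48/4 = 12

12


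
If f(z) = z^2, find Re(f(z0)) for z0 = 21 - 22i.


Step 1: z0 = 21 - 22i
Step 2: z0^2 = 21^2 - (-22)^2 - 924i
Step 3: real part = 441 - 484 = -43

-43


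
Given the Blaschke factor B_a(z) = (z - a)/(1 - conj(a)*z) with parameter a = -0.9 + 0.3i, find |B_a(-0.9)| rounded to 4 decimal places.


Step 1: Numerator z0 - a = -0.9 - (-0.9 + 0.3i) = 0 - 0.3i
Step 2: Denominator 1 - conj(a)*z0 = 1 - (-0.9 - 0.3i)*(-0.9) = 0.19 - 0.27i
Step 3: |z0 - a|^2 = 0^2 + (-0.3)^2 = 0.09; |1 - conj(a)*z0|^2 = 0.19^2 + (-0.27)^2 = 0.109
Step 4: |B_a(-0.9)| = sqrt(0.09 / 0.109) = sqrt(0.825688)
Step 5: = 0.9087

0.9087


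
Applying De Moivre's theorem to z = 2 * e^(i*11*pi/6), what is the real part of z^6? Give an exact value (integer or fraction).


Step 1: By De Moivre's theorem, z^6 = 2^6 * e^(i*6*11*pi/6) = 64 * (cos(11*pi) + i*sin(11*pi))
Step 2: |z|^6 = 2^6 = 64
Step 3: Reduce the angle mod 2*pi: 11*pi - 10*pi = pi
Step 4: cos(pi) = -1
Step 5: Re(z^6) = 64 * (-1) = -64

-64


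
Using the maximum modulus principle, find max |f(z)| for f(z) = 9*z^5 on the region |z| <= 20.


Step 1: On |z| = 20, |f(z)| = 9 * |z|^5 = 9 * 20^5
Step 2: By maximum modulus principle, maximum is on boundary.
Step 3: Maximum = 9 * 3200000 = 28800000

28800000


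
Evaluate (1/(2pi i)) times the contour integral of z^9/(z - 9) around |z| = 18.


Step 1: f(z) = z^9, a = 9 is inside |z| = 18
Step 2: By Cauchy integral formula: (1/(2pi*i)) * integral = f(a)
Step 3: f(9) = 9^9 = 387420489

387420489


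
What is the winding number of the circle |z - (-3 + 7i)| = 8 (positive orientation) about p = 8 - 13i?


Step 1: Center c = (-3, 7), radius = 8
Step 2: |p - c|^2 = 11^2 + (-20)^2 = 521
Step 3: r^2 = 64
Step 4: |p-c| > r so winding number = 0

0


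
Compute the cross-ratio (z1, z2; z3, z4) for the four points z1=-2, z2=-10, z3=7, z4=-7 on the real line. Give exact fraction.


Step 1: (z1-z3)(z2-z4) = (-9) * (-3) = 27
Step 2: (z1-z4)(z2-z3) = 5 * (-17) = -85
Step 3: Cross-ratio = -27/85 = -27/85

-27/85


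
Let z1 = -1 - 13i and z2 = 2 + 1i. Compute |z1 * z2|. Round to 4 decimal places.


Step 1: |z1| = sqrt((-1)^2 + (-13)^2) = sqrt(170)
Step 2: |z2| = sqrt(2^2 + 1^2) = sqrt(5)
Step 3: |z1*z2| = |z1|*|z2| = sqrt(170) * sqrt(5) = sqrt(170 * 5) = sqrt(850)
Step 4: = 29.1548

29.1548


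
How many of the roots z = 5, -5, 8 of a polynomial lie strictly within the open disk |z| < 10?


Step 1: Check each root:
  z = 5: |5| = 5 < 10
  z = -5: |-5| = 5 < 10
  z = 8: |8| = 8 < 10
Step 2: Count = 3

3


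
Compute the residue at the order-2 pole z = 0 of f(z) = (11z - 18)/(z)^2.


Step 1: Pole of order 2 at z = 0
Step 2: Res = lim d/dz [(z)^2 * f(z)] as z -> 0
Step 3: (z)^2 * f(z) = 11z - 18
Step 4: d/dz[11z - 18] = 11

11


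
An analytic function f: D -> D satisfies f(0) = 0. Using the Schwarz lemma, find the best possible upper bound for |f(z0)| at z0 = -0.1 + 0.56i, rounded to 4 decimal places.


Step 1: Schwarz lemma: if f: D -> D is analytic with f(0) = 0, then |f(z)| <= |z| for all z in D, and this is sharp (f(z) = z).
Step 2: |z0|^2 = (-0.1)^2 + 0.56^2 = 0.3236
Step 3: |z0| = sqrt(0.3236) = 0.568859
Step 4: Best bound = |z0| = 0.5689

0.5689


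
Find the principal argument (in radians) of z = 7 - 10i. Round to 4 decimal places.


Step 1: z = 7 - 10i
Step 2: arg(z) = atan2(-10, 7)
Step 3: arg(z) = -0.9601

-0.9601


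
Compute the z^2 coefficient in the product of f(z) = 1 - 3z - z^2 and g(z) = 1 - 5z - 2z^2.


Step 1: z^2 term in f*g comes from: (1)*(-2z^2) + (-3z)*(-5z) + (-z^2)*(1)
Step 2: = -2 + 15 - 1
Step 3: = 12

12


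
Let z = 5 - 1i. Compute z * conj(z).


Step 1: conj(z) = 5 + 1i
Step 2: z * conj(z) = 5^2 + (-1)^2
Step 3: = 25 + 1 = 26

26


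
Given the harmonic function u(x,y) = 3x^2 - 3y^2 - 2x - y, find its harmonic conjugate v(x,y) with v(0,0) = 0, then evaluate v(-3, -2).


Step 1: v_x = -u_y = 6y + 1
Step 2: v_y = u_x = 6x - 2
Step 3: v = 6xy + x - 2y + C
Step 4: v(0,0) = 0 => C = 0
Step 5: v(-3, -2) = 37

37


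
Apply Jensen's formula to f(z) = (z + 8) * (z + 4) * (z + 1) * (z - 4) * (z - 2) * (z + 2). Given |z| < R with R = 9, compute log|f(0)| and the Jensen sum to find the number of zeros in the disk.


Jensen's formula: (1/2pi)*integral log|f(Re^it)|dt = log|f(0)| + sum_{|a_k|<R} log(R/|a_k|)
Step 1: f(0) = 8 * 4 * 1 * (-4) * (-2) * 2 = 512
Step 2: log|f(0)| = log|-8| + log|-4| + log|-1| + log|4| + log|2| + log|-2| = 6.2383
Step 3: Zeros inside |z| < 9: -8, -4, -1, 4, 2, -2
Step 4: Jensen sum = log(9/8) + log(9/4) + log(9/1) + log(9/4) + log(9/2) + log(9/2) = 6.945
Step 5: n(R) = number of terms in the Jensen sum = count of zeros inside |z| < 9 = 6

6


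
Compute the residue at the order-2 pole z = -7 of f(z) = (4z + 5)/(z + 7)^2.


Step 1: Pole of order 2 at z = -7
Step 2: Res = lim d/dz [(z + 7)^2 * f(z)] as z -> -7
Step 3: (z + 7)^2 * f(z) = 4z + 5
Step 4: d/dz[4z + 5] = 4

4


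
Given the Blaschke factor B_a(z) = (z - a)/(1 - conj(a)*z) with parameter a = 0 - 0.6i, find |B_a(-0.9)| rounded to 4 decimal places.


Step 1: Numerator z0 - a = -0.9 - (0 - 0.6i) = -0.9 + 0.6i
Step 2: Denominator 1 - conj(a)*z0 = 1 - (0 + 0.6i)*(-0.9) = 1 + 0.54i
Step 3: |z0 - a|^2 = (-0.9)^2 + 0.6^2 = 1.17; |1 - conj(a)*z0|^2 = 1^2 + 0.54^2 = 1.2916
Step 4: |B_a(-0.9)| = sqrt(1.17 / 1.2916) = sqrt(0.905853)
Step 5: = 0.9518

0.9518


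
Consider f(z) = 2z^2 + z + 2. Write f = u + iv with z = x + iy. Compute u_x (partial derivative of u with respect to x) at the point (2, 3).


Step 1: f(z) = 2(x+iy)^2 + (x+iy) + 2
Step 2: u = 2(x^2 - y^2) + x + 2
Step 3: u_x = 4x + 1
Step 4: At (2, 3): u_x = 8 + 1 = 9

9


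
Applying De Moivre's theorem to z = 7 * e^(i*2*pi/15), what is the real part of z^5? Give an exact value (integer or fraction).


Step 1: By De Moivre's theorem, z^5 = 7^5 * e^(i*5*2*pi/15) = 16807 * (cos(2*pi/3) + i*sin(2*pi/3))
Step 2: |z|^5 = 7^5 = 16807
Step 3: The angle 2*pi/3 already lies in [0, 2*pi)
Step 4: cos(2*pi/3) = -1/2
Step 5: Re(z^5) = 16807 * (-1/2) = -16807/2

-16807/2


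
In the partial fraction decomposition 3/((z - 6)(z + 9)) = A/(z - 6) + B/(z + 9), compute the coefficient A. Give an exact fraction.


Step 1: Multiply both sides by (z - 6) and set z = 6
Step 2: A = 3 / (6 + 9)
Step 3: A = 3 / 15
Step 4: A = 1/5

1/5


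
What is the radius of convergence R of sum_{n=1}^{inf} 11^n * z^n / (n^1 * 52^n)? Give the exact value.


Step 1: General term a_n = 11^n / (n^1 * 52^n)
Step 2: By the root test, |a_n|^(1/n) = 11 / (n^(1/n) * 52) -> 11/52 as n -> infinity (since n^(1/n) -> 1)
Step 3: R = 1/lim|a_n|^(1/n) = 52/11

52/11


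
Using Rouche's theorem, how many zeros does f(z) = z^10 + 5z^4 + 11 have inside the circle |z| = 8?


Step 1: On |z| = 8 the three terms have sizes |z^10| = 8^10 = 1073741824, |5z^4| = 5*8^4 = 20480, |11| = 11
Step 2: The dominant term is g(z) = z^10; let h(z) = 5z^4 + 11 so f = g + h
Step 3: On |z| = 8: |g| = 1073741824 and |h| <= 20480 + 11 = 20491
Step 4: Since 1073741824 > 20491, |h| < |g| on |z| = 8, so by Rouche f has the same number of zeros as g inside |z| < 8
Step 5: g(z) = z^10 has 10 zeros (all at the origin) inside |z| < 8. Answer = 10

10


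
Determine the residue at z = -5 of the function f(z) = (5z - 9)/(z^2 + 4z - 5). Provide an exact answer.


Step 1: Q(z) = z^2 + 4z - 5 = (z + 5)(z - 1)
Step 2: Q'(z) = 2z + 4
Step 3: Q'(-5) = -6, P(-5) = -34
Step 4: Res = P(-5)/Q'(-5) = -34/(-6) = 17/3

17/3


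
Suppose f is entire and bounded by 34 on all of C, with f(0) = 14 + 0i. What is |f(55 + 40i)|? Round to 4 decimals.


Step 1: By Liouville's theorem, a bounded entire function is constant.
Step 2: f(z) = f(0) = 14 + 0i for all z.
Step 3: |f(w)| = |14 + 0i| = sqrt(196 + 0)
Step 4: = 14.0

14.0


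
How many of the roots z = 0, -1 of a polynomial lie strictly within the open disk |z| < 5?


Step 1: Check each root:
  z = 0: |0| = 0 < 5
  z = -1: |-1| = 1 < 5
Step 2: Count = 2

2


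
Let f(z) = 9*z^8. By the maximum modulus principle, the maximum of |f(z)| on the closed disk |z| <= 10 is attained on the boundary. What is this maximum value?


Step 1: On |z| = 10, |f(z)| = 9 * |z|^8 = 9 * 10^8
Step 2: By maximum modulus principle, maximum is on boundary.
Step 3: Maximum = 9 * 100000000 = 900000000

900000000


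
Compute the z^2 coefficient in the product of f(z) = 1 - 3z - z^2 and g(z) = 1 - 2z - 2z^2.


Step 1: z^2 term in f*g comes from: (1)*(-2z^2) + (-3z)*(-2z) + (-z^2)*(1)
Step 2: = -2 + 6 - 1
Step 3: = 3

3


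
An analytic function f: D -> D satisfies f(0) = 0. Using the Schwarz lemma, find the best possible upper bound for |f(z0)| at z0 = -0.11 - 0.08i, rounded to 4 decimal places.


Step 1: Schwarz lemma: if f: D -> D is analytic with f(0) = 0, then |f(z)| <= |z| for all z in D, and this is sharp (f(z) = z).
Step 2: |z0|^2 = (-0.11)^2 + (-0.08)^2 = 0.0185
Step 3: |z0| = sqrt(0.0185) = 0.136015
Step 4: Best bound = |z0| = 0.136

0.136


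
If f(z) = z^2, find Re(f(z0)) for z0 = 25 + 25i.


Step 1: z0 = 25 + 25i
Step 2: z0^2 = 25^2 - 25^2 + 1250i
Step 3: real part = 625 - 625 = 0

0


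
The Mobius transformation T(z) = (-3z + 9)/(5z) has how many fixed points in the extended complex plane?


Step 1: Fixed points satisfy T(z) = z
Step 2: 5z^2 + 3z - 9 = 0
Step 3: Discriminant = 3^2 - 4*5*(-9) = 189
Step 4: Number of fixed points = 2

2


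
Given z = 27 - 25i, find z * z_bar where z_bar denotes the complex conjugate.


Step 1: conj(z) = 27 + 25i
Step 2: z * conj(z) = 27^2 + (-25)^2
Step 3: = 729 + 625 = 1354

1354


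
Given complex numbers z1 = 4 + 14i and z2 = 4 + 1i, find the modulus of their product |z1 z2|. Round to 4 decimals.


Step 1: |z1| = sqrt(4^2 + 14^2) = sqrt(212)
Step 2: |z2| = sqrt(4^2 + 1^2) = sqrt(17)
Step 3: |z1*z2| = |z1|*|z2| = sqrt(212) * sqrt(17) = sqrt(212 * 17) = sqrt(3604)
Step 4: = 60.0333

60.0333


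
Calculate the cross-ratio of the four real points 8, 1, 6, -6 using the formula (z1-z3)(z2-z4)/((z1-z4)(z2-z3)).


Step 1: (z1-z3)(z2-z4) = 2 * 7 = 14
Step 2: (z1-z4)(z2-z3) = 14 * (-5) = -70
Step 3: Cross-ratio = -14/70 = -1/5

-1/5


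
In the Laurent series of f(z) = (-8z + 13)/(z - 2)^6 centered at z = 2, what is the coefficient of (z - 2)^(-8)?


Step 1: Write the numerator in powers of (z - 2): -8z + 13 = -8(z - 2) + (-8*2 + 13) = -8(z - 2) - 3
Step 2: Divide by (z - 2)^6: f(z) = -3(z - 2)^(-6) - 8(z - 2)^(-5)
Step 3: This finite sum is the Laurent series of f about z = 2.
Step 4: Only the powers -6 and -5 appear, so the coefficient of (z - 2)^(-8) = 0

0


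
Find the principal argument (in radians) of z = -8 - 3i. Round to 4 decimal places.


Step 1: z = -8 - 3i
Step 2: arg(z) = atan2(-3, -8)
Step 3: arg(z) = -2.7828

-2.7828


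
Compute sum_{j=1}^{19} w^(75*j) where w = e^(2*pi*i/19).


Step 1: The sum sum_{j=1}^{n} w^(k*j) equals n if n | k, else 0.
Step 2: Here n = 19, k = 75
Step 3: Does n divide k? 19 | 75 -> False
Step 4: Sum = 0

0


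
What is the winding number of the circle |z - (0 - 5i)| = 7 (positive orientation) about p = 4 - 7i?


Step 1: Center c = (0, -5), radius = 7
Step 2: |p - c|^2 = 4^2 + (-2)^2 = 20
Step 3: r^2 = 49
Step 4: |p-c| < r so winding number = 1

1


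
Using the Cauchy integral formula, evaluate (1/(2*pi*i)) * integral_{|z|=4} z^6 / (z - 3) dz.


Step 1: f(z) = z^6, a = 3 is inside |z| = 4
Step 2: By Cauchy integral formula: (1/(2pi*i)) * integral = f(a)
Step 3: f(3) = 3^6 = 729

729


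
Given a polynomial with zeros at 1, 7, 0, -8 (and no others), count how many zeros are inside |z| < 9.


Step 1: Check each root:
  z = 1: |1| = 1 < 9
  z = 7: |7| = 7 < 9
  z = 0: |0| = 0 < 9
  z = -8: |-8| = 8 < 9
Step 2: Count = 4

4


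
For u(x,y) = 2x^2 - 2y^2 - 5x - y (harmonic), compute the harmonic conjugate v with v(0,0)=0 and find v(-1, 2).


Step 1: v_x = -u_y = 4y + 1
Step 2: v_y = u_x = 4x - 5
Step 3: v = 4xy + x - 5y + C
Step 4: v(0,0) = 0 => C = 0
Step 5: v(-1, 2) = -19

-19


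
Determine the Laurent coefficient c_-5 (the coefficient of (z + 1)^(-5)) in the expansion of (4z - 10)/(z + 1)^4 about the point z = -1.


Step 1: Write the numerator in powers of (z + 1): 4z - 10 = 4(z + 1) + (4*(-1) - 10) = 4(z + 1) - 14
Step 2: Divide by (z + 1)^4: f(z) = -14(z + 1)^(-4) + 4(z + 1)^(-3)
Step 3: This finite sum is the Laurent series of f about z = -1.
Step 4: Only the powers -4 and -3 appear, so the coefficient of (z + 1)^(-5) = 0

0


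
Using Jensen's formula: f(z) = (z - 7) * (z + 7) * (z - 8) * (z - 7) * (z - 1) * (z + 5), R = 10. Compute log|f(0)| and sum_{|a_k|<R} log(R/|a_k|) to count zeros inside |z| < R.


Jensen's formula: (1/2pi)*integral log|f(Re^it)|dt = log|f(0)| + sum_{|a_k|<R} log(R/|a_k|)
Step 1: f(0) = (-7) * 7 * (-8) * (-7) * (-1) * 5 = 13720
Step 2: log|f(0)| = log|7| + log|-7| + log|8| + log|7| + log|1| + log|-5| = 9.5266
Step 3: Zeros inside |z| < 10: 7, -7, 8, 7, 1, -5
Step 4: Jensen sum = log(10/7) + log(10/7) + log(10/8) + log(10/7) + log(10/1) + log(10/5) = 4.2889
Step 5: n(R) = number of terms in the Jensen sum = count of zeros inside |z| < 10 = 6

6


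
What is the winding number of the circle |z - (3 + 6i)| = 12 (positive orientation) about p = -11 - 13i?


Step 1: Center c = (3, 6), radius = 12
Step 2: |p - c|^2 = (-14)^2 + (-19)^2 = 557
Step 3: r^2 = 144
Step 4: |p-c| > r so winding number = 0

0


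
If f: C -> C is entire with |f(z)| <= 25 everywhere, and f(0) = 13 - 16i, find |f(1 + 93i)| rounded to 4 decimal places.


Step 1: By Liouville's theorem, a bounded entire function is constant.
Step 2: f(z) = f(0) = 13 - 16i for all z.
Step 3: |f(w)| = |13 - 16i| = sqrt(169 + 256)
Step 4: = 20.6155

20.6155


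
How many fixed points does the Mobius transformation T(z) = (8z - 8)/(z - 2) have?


Step 1: Fixed points satisfy T(z) = z
Step 2: z^2 - 10z + 8 = 0
Step 3: Discriminant = (-10)^2 - 4*1*8 = 68
Step 4: Number of fixed points = 2

2


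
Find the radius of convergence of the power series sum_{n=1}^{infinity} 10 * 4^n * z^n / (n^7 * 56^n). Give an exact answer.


Step 1: General term a_n = 10 * 4^n / (n^7 * 56^n)
Step 2: By the root test, |a_n|^(1/n) = 10^(1/n) * 4 / (n^(7/n) * 56) -> 4/56 as n -> infinity (since 10^(1/n) -> 1 and n^(7/n) -> 1)
Step 3: R = 1/lim|a_n|^(1/n) = 56/4 = 14

14


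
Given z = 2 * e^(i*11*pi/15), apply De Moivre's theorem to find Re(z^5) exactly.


Step 1: By De Moivre's theorem, z^5 = 2^5 * e^(i*5*11*pi/15) = 32 * (cos(11*pi/3) + i*sin(11*pi/3))
Step 2: |z|^5 = 2^5 = 32
Step 3: Reduce the angle mod 2*pi: 11*pi/3 - 2*pi = 5*pi/3
Step 4: cos(5*pi/3) = 1/2
Step 5: Re(z^5) = 32 * 1/2 = 16

16


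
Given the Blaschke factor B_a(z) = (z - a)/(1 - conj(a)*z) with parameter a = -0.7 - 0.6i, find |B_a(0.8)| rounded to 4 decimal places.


Step 1: Numerator z0 - a = 0.8 - (-0.7 - 0.6i) = 1.5 + 0.6i
Step 2: Denominator 1 - conj(a)*z0 = 1 - (-0.7 + 0.6i)*0.8 = 1.56 - 0.48i
Step 3: |z0 - a|^2 = 1.5^2 + 0.6^2 = 2.61; |1 - conj(a)*z0|^2 = 1.56^2 + (-0.48)^2 = 2.664
Step 4: |B_a(0.8)| = sqrt(2.61 / 2.664) = sqrt(0.97973)
Step 5: = 0.9898

0.9898


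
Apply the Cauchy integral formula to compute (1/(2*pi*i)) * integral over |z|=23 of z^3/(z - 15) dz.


Step 1: f(z) = z^3, a = 15 is inside |z| = 23
Step 2: By Cauchy integral formula: (1/(2pi*i)) * integral = f(a)
Step 3: f(15) = 15^3 = 3375

3375


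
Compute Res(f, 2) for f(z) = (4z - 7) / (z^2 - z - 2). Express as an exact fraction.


Step 1: Q(z) = z^2 - z - 2 = (z - 2)(z + 1)
Step 2: Q'(z) = 2z - 1
Step 3: Q'(2) = 3, P(2) = 1
Step 4: Res = P(2)/Q'(2) = 1/3 = 1/3

1/3


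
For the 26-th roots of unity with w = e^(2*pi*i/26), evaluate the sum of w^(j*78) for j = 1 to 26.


Step 1: The sum sum_{j=1}^{n} w^(k*j) equals n if n | k, else 0.
Step 2: Here n = 26, k = 78
Step 3: Does n divide k? 26 | 78 -> True
Step 4: Sum = 26

26


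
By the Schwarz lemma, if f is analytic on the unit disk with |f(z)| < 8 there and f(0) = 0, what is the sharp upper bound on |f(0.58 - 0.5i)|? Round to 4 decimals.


Step 1: g = f/8 maps D -> D with g(0) = 0, so by the Schwarz lemma |g(z)| <= |z|, i.e. |f(z)| <= 8|z|; this is sharp (f(z) = 8z).
Step 2: |z0|^2 = 0.58^2 + (-0.5)^2 = 0.5864
Step 3: |z0| = sqrt(0.5864) = 0.765768
Step 4: Best bound = 8 * |z0| = 8 * 0.765768 = 6.1261

6.1261


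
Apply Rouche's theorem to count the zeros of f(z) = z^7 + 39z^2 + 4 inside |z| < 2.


Step 1: On |z| = 2 the three terms have sizes |z^7| = 2^7 = 128, |39z^2| = 39*2^2 = 156, |4| = 4
Step 2: The dominant term is g(z) = 39z^2; let h(z) = z^7 + 4 so f = g + h
Step 3: On |z| = 2: |g| = 156 and |h| <= 128 + 4 = 132
Step 4: Since 156 > 132, |h| < |g| on |z| = 2, so by Rouche f has the same number of zeros as g inside |z| < 2
Step 5: g(z) = 39z^2 has 2 zeros (at the origin, multiplicity 2) inside |z| < 2. Answer = 2

2


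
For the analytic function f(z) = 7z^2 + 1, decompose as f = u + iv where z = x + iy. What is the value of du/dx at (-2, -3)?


Step 1: f(z) = 7(x+iy)^2 + 1
Step 2: u = 7(x^2 - y^2) + 1
Step 3: u_x = 14x + 0
Step 4: At (-2, -3): u_x = -28 + 0 = -28

-28


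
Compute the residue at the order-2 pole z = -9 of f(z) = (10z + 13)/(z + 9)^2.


Step 1: Pole of order 2 at z = -9
Step 2: Res = lim d/dz [(z + 9)^2 * f(z)] as z -> -9
Step 3: (z + 9)^2 * f(z) = 10z + 13
Step 4: d/dz[10z + 13] = 10

10


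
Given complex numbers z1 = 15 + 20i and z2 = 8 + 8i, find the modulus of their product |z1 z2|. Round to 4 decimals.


Step 1: |z1| = sqrt(15^2 + 20^2) = sqrt(625)
Step 2: |z2| = sqrt(8^2 + 8^2) = sqrt(128)
Step 3: |z1*z2| = |z1|*|z2| = sqrt(625) * sqrt(128) = sqrt(625 * 128) = sqrt(80000)
Step 4: = 282.8427

282.8427


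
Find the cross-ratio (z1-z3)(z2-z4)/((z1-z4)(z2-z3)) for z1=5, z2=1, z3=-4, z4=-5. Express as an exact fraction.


Step 1: (z1-z3)(z2-z4) = 9 * 6 = 54
Step 2: (z1-z4)(z2-z3) = 10 * 5 = 50
Step 3: Cross-ratio = 54/50 = 27/25

27/25


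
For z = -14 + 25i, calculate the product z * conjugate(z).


Step 1: conj(z) = -14 - 25i
Step 2: z * conj(z) = (-14)^2 + 25^2
Step 3: = 196 + 625 = 821

821


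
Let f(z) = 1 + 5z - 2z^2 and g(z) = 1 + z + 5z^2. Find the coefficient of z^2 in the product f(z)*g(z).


Step 1: z^2 term in f*g comes from: (1)*(5z^2) + (5z)*(z) + (-2z^2)*(1)
Step 2: = 5 + 5 - 2
Step 3: = 8

8


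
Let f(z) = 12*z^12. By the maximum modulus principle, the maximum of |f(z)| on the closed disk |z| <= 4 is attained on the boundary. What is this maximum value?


Step 1: On |z| = 4, |f(z)| = 12 * |z|^12 = 12 * 4^12
Step 2: By maximum modulus principle, maximum is on boundary.
Step 3: Maximum = 12 * 16777216 = 201326592

201326592


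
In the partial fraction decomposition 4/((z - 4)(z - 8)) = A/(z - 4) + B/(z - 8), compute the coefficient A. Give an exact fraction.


Step 1: Multiply both sides by (z - 4) and set z = 4
Step 2: A = 4 / (4 - 8)
Step 3: A = 4 / (-4)
Step 4: A = -1

-1


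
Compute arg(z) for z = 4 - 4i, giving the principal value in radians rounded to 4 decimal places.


Step 1: z = 4 - 4i
Step 2: arg(z) = atan2(-4, 4)
Step 3: arg(z) = -0.7854

-0.7854


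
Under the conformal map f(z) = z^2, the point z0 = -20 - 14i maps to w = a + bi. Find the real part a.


Step 1: z0 = -20 - 14i
Step 2: z0^2 = (-20)^2 - (-14)^2 + 560i
Step 3: real part = 400 - 196 = 204

204


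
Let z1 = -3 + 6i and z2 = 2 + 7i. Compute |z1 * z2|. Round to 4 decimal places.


Step 1: |z1| = sqrt((-3)^2 + 6^2) = sqrt(45)
Step 2: |z2| = sqrt(2^2 + 7^2) = sqrt(53)
Step 3: |z1*z2| = |z1|*|z2| = sqrt(45) * sqrt(53) = sqrt(45 * 53) = sqrt(2385)
Step 4: = 48.8365

48.8365


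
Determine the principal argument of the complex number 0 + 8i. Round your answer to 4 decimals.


Step 1: z = 0 + 8i
Step 2: arg(z) = atan2(8, 0)
Step 3: arg(z) = 1.5708

1.5708


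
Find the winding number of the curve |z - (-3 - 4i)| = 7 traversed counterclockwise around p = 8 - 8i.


Step 1: Center c = (-3, -4), radius = 7
Step 2: |p - c|^2 = 11^2 + (-4)^2 = 137
Step 3: r^2 = 49
Step 4: |p-c| > r so winding number = 0

0


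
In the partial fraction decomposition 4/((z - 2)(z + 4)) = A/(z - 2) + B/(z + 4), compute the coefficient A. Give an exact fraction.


Step 1: Multiply both sides by (z - 2) and set z = 2
Step 2: A = 4 / (2 + 4)
Step 3: A = 4 / 6
Step 4: A = 2/3

2/3


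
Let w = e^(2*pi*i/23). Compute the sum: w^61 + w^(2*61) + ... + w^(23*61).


Step 1: The sum sum_{j=1}^{n} w^(k*j) equals n if n | k, else 0.
Step 2: Here n = 23, k = 61
Step 3: Does n divide k? 23 | 61 -> False
Step 4: Sum = 0

0


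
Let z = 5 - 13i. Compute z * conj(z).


Step 1: conj(z) = 5 + 13i
Step 2: z * conj(z) = 5^2 + (-13)^2
Step 3: = 25 + 169 = 194

194


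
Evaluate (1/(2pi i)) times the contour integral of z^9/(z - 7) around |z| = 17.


Step 1: f(z) = z^9, a = 7 is inside |z| = 17
Step 2: By Cauchy integral formula: (1/(2pi*i)) * integral = f(a)
Step 3: f(7) = 7^9 = 40353607

40353607


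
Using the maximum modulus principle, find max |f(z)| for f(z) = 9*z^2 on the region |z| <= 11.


Step 1: On |z| = 11, |f(z)| = 9 * |z|^2 = 9 * 11^2
Step 2: By maximum modulus principle, maximum is on boundary.
Step 3: Maximum = 9 * 121 = 1089

1089


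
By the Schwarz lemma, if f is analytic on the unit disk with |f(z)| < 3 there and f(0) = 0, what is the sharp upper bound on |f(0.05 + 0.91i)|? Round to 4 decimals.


Step 1: g = f/3 maps D -> D with g(0) = 0, so by the Schwarz lemma |g(z)| <= |z|, i.e. |f(z)| <= 3|z|; this is sharp (f(z) = 3z).
Step 2: |z0|^2 = 0.05^2 + 0.91^2 = 0.8306
Step 3: |z0| = sqrt(0.8306) = 0.911373
Step 4: Best bound = 3 * |z0| = 3 * 0.911373 = 2.7341

2.7341


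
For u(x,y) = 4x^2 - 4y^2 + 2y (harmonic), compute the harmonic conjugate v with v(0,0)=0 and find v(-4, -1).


Step 1: v_x = -u_y = 8y - 2
Step 2: v_y = u_x = 8x + 0
Step 3: v = 8xy - 2x + C
Step 4: v(0,0) = 0 => C = 0
Step 5: v(-4, -1) = 40

40


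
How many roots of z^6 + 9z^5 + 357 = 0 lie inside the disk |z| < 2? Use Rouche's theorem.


Step 1: On |z| = 2 the three terms have sizes |z^6| = 2^6 = 64, |9z^5| = 9*2^5 = 288, |357| = 357
Step 2: The dominant term is g(z) = 357; let h(z) = z^6 + 9z^5 so f = g + h
Step 3: On |z| = 2: |g| = 357 and |h| <= 64 + 288 = 352
Step 4: Since 357 > 352, |h| < |g| on |z| = 2, so by Rouche f has the same number of zeros as g inside |z| < 2
Step 5: g(z) = 357 is a nonzero constant with no zeros inside |z| < 2. Answer = 0

0


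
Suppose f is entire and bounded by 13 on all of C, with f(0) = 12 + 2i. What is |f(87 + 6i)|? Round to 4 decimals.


Step 1: By Liouville's theorem, a bounded entire function is constant.
Step 2: f(z) = f(0) = 12 + 2i for all z.
Step 3: |f(w)| = |12 + 2i| = sqrt(144 + 4)
Step 4: = 12.1655

12.1655


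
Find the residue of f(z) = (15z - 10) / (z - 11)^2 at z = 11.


Step 1: Pole of order 2 at z = 11
Step 2: Res = lim d/dz [(z - 11)^2 * f(z)] as z -> 11
Step 3: (z - 11)^2 * f(z) = 15z - 10
Step 4: d/dz[15z - 10] = 15

15


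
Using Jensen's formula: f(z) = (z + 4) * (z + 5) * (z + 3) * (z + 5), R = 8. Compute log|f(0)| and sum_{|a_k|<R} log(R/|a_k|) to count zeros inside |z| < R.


Jensen's formula: (1/2pi)*integral log|f(Re^it)|dt = log|f(0)| + sum_{|a_k|<R} log(R/|a_k|)
Step 1: f(0) = 4 * 5 * 3 * 5 = 300
Step 2: log|f(0)| = log|-4| + log|-5| + log|-3| + log|-5| = 5.7038
Step 3: Zeros inside |z| < 8: -4, -5, -3, -5
Step 4: Jensen sum = log(8/4) + log(8/5) + log(8/3) + log(8/5) = 2.614
Step 5: n(R) = number of terms in the Jensen sum = count of zeros inside |z| < 8 = 4

4


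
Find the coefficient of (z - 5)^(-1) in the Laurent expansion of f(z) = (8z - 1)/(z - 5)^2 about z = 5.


Step 1: Write the numerator in powers of (z - 5): 8z - 1 = 8(z - 5) + (8*5 - 1) = 8(z - 5) + 39
Step 2: Divide by (z - 5)^2: f(z) = 39(z - 5)^(-2) + 8(z - 5)^(-1)
Step 3: This finite sum is the Laurent series of f about z = 5.
Step 4: Coefficient of (z - 5)^(-1) = coefficient of (z - 5) in the re-centred numerator = 8

8


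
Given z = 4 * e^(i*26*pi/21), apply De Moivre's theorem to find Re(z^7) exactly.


Step 1: By De Moivre's theorem, z^7 = 4^7 * e^(i*7*26*pi/21) = 16384 * (cos(26*pi/3) + i*sin(26*pi/3))
Step 2: |z|^7 = 4^7 = 16384
Step 3: Reduce the angle mod 2*pi: 26*pi/3 - 8*pi = 2*pi/3
Step 4: cos(2*pi/3) = -1/2
Step 5: Re(z^7) = 16384 * (-1/2) = -8192

-8192


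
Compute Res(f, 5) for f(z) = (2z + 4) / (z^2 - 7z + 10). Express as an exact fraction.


Step 1: Q(z) = z^2 - 7z + 10 = (z - 5)(z - 2)
Step 2: Q'(z) = 2z - 7
Step 3: Q'(5) = 3, P(5) = 14
Step 4: Res = P(5)/Q'(5) = 14/3 = 14/3

14/3


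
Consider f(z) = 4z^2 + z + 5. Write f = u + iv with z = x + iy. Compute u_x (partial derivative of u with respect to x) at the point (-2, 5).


Step 1: f(z) = 4(x+iy)^2 + (x+iy) + 5
Step 2: u = 4(x^2 - y^2) + x + 5
Step 3: u_x = 8x + 1
Step 4: At (-2, 5): u_x = -16 + 1 = -15

-15


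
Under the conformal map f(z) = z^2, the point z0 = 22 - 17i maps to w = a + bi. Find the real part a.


Step 1: z0 = 22 - 17i
Step 2: z0^2 = 22^2 - (-17)^2 - 748i
Step 3: real part = 484 - 289 = 195

195


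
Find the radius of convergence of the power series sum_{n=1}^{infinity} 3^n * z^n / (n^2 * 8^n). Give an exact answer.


Step 1: General term a_n = 3^n / (n^2 * 8^n)
Step 2: By the root test, |a_n|^(1/n) = 3 / (n^(2/n) * 8) -> 3/8 as n -> infinity (since n^(2/n) -> 1)
Step 3: R = 1/lim|a_n|^(1/n) = 8/3

8/3


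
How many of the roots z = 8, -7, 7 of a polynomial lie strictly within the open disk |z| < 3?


Step 1: Check each root:
  z = 8: |8| = 8 >= 3
  z = -7: |-7| = 7 >= 3
  z = 7: |7| = 7 >= 3
Step 2: Count = 0

0


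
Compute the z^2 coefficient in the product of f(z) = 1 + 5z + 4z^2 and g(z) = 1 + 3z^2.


Step 1: z^2 term in f*g comes from: (1)*(3z^2) + (5z)*(0) + (4z^2)*(1)
Step 2: = 3 + 0 + 4
Step 3: = 7

7


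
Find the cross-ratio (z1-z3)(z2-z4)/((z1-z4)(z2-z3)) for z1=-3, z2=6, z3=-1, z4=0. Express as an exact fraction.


Step 1: (z1-z3)(z2-z4) = (-2) * 6 = -12
Step 2: (z1-z4)(z2-z3) = (-3) * 7 = -21
Step 3: Cross-ratio = 12/21 = 4/7

4/7


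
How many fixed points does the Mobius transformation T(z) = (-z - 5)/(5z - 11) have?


Step 1: Fixed points satisfy T(z) = z
Step 2: 5z^2 - 10z + 5 = 0
Step 3: Discriminant = (-10)^2 - 4*5*5 = 0
Step 4: Number of fixed points = 1

1


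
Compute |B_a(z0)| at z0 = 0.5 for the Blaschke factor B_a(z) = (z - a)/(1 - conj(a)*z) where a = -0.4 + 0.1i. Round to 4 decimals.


Step 1: Numerator z0 - a = 0.5 - (-0.4 + 0.1i) = 0.9 - 0.1i
Step 2: Denominator 1 - conj(a)*z0 = 1 - (-0.4 - 0.1i)*0.5 = 1.2 + 0.05i
Step 3: |z0 - a|^2 = 0.9^2 + (-0.1)^2 = 0.82; |1 - conj(a)*z0|^2 = 1.2^2 + 0.05^2 = 1.4425
Step 4: |B_a(0.5)| = sqrt(0.82 / 1.4425) = sqrt(0.568458)
Step 5: = 0.754

0.754


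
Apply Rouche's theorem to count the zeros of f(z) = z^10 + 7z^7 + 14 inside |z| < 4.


Step 1: On |z| = 4 the three terms have sizes |z^10| = 4^10 = 1048576, |7z^7| = 7*4^7 = 114688, |14| = 14
Step 2: The dominant term is g(z) = z^10; let h(z) = 7z^7 + 14 so f = g + h
Step 3: On |z| = 4: |g| = 1048576 and |h| <= 114688 + 14 = 114702
Step 4: Since 1048576 > 114702, |h| < |g| on |z| = 4, so by Rouche f has the same number of zeros as g inside |z| < 4
Step 5: g(z) = z^10 has 10 zeros (all at the origin) inside |z| < 4. Answer = 10

10


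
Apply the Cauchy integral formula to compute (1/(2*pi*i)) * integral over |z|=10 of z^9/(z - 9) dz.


Step 1: f(z) = z^9, a = 9 is inside |z| = 10
Step 2: By Cauchy integral formula: (1/(2pi*i)) * integral = f(a)
Step 3: f(9) = 9^9 = 387420489

387420489


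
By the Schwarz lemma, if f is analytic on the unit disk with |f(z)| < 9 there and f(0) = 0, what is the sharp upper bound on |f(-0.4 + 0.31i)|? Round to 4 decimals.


Step 1: g = f/9 maps D -> D with g(0) = 0, so by the Schwarz lemma |g(z)| <= |z|, i.e. |f(z)| <= 9|z|; this is sharp (f(z) = 9z).
Step 2: |z0|^2 = (-0.4)^2 + 0.31^2 = 0.2561
Step 3: |z0| = sqrt(0.2561) = 0.506063
Step 4: Best bound = 9 * |z0| = 9 * 0.506063 = 4.5546

4.5546


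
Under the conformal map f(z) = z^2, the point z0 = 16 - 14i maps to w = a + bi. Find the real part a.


Step 1: z0 = 16 - 14i
Step 2: z0^2 = 16^2 - (-14)^2 - 448i
Step 3: real part = 256 - 196 = 60

60


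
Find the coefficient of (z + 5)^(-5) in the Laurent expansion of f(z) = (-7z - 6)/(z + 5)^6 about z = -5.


Step 1: Write the numerator in powers of (z + 5): -7z - 6 = -7(z + 5) + (-7*(-5) - 6) = -7(z + 5) + 29
Step 2: Divide by (z + 5)^6: f(z) = 29(z + 5)^(-6) - 7(z + 5)^(-5)
Step 3: This finite sum is the Laurent series of f about z = -5.
Step 4: Coefficient of (z + 5)^(-5) = coefficient of (z + 5) in the re-centred numerator = -7

-7


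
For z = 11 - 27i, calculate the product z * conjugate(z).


Step 1: conj(z) = 11 + 27i
Step 2: z * conj(z) = 11^2 + (-27)^2
Step 3: = 121 + 729 = 850

850


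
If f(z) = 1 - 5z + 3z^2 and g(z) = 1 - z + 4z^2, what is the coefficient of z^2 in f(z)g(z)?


Step 1: z^2 term in f*g comes from: (1)*(4z^2) + (-5z)*(-z) + (3z^2)*(1)
Step 2: = 4 + 5 + 3
Step 3: = 12

12


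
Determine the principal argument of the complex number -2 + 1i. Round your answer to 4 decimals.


Step 1: z = -2 + 1i
Step 2: arg(z) = atan2(1, -2)
Step 3: arg(z) = 2.6779

2.6779


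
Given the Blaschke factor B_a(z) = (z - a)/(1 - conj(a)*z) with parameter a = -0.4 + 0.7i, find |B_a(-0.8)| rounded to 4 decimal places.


Step 1: Numerator z0 - a = -0.8 - (-0.4 + 0.7i) = -0.4 - 0.7i
Step 2: Denominator 1 - conj(a)*z0 = 1 - (-0.4 - 0.7i)*(-0.8) = 0.68 - 0.56i
Step 3: |z0 - a|^2 = (-0.4)^2 + (-0.7)^2 = 0.65; |1 - conj(a)*z0|^2 = 0.68^2 + (-0.56)^2 = 0.776
Step 4: |B_a(-0.8)| = sqrt(0.65 / 0.776) = sqrt(0.837629)
Step 5: = 0.9152

0.9152


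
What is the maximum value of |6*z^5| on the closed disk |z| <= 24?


Step 1: On |z| = 24, |f(z)| = 6 * |z|^5 = 6 * 24^5
Step 2: By maximum modulus principle, maximum is on boundary.
Step 3: Maximum = 6 * 7962624 = 47775744

47775744


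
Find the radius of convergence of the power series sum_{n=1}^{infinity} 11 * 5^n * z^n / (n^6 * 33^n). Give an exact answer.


Step 1: General term a_n = 11 * 5^n / (n^6 * 33^n)
Step 2: By the root test, |a_n|^(1/n) = 11^(1/n) * 5 / (n^(6/n) * 33) -> 5/33 as n -> infinity (since 11^(1/n) -> 1 and n^(6/n) -> 1)
Step 3: R = 1/lim|a_n|^(1/n) = 33/5

33/5


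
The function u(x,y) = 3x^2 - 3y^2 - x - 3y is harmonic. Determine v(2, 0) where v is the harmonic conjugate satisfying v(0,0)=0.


Step 1: v_x = -u_y = 6y + 3
Step 2: v_y = u_x = 6x - 1
Step 3: v = 6xy + 3x - y + C
Step 4: v(0,0) = 0 => C = 0
Step 5: v(2, 0) = 6

6
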